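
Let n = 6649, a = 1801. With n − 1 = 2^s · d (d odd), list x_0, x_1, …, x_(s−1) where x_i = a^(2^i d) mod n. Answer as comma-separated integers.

n − 1 = 6648 = 2^3 · 831, so s = 3 and d = 831.
x_0 = 1801^831 mod 6649 = 5867.
x_1 = 5867^2 mod 6649 = 6465.
x_2 = 6465^2 mod 6649 = 611.

5867, 6465, 611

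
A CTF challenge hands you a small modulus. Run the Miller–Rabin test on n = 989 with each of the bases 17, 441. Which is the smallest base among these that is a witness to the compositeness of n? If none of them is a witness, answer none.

17

n − 1 = 988 = 2^2 · 247, so s = 2 and d = 247.
Base 17: x_0 = 17^247 mod 989 = 573. x_0 is neither 1 nor 988, so continue squaring. x_1 = 573^2 mod 989 = 970. Reached i = s−1 = 1 without hitting −1: 17 is a Miller–Rabin witness and 989 is composite.
Base 441: x_0 = 441^247 mod 989 = 35. x_0 is neither 1 nor 988, so continue squaring. x_1 = 35^2 mod 989 = 236. Reached i = s−1 = 1 without hitting −1: 441 is a Miller–Rabin witness and 989 is composite.
The smallest witness among the given bases is 17.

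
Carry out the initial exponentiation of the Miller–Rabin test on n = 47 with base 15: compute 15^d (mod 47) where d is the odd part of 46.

46

n − 1 = 46 = 2^1 · 23, so s = 1 and d = 23.
By repeated squaring, 15^23 ≡ 46 (mod 47).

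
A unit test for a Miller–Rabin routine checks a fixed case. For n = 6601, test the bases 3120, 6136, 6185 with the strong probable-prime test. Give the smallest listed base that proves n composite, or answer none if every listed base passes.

n − 1 = 6600 = 2^3 · 825, so s = 3 and d = 825.
Base 3120: x_0 = 3120^825 mod 6601 = 6600. x_0 = 6600 ≡ −1, so 3120 is not a witness.
Base 6136: x_0 = 6136^825 mod 6601 = 806. x_0 is neither 1 nor 6600, so continue squaring. x_1 = 806^2 mod 6601 = 2738. x_2 = 2738^2 mod 6601 = 4509. Reached i = s−1 = 2 without hitting −1: 6136 is a Miller–Rabin witness and 6601 is composite.
Base 6185: x_0 = 6185^825 mod 6601 = 1954. x_0 is neither 1 nor 6600, so continue squaring. x_1 = 1954^2 mod 6601 = 2738. x_2 = 2738^2 mod 6601 = 4509. Reached i = s−1 = 2 without hitting −1: 6185 is a Miller–Rabin witness and 6601 is composite.
The smallest witness among the given bases is 6136.

6136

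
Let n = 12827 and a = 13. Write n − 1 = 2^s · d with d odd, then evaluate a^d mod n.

n − 1 = 12826 = 2^1 · 6413, so s = 1 and d = 6413.
Repeated squaring mod 12827: 13^1 ≡ 13, 13^2 ≡ 169, 13^4 ≡ 2907, 13^8 ≡ 10483, 13^16 ≡ 4380, 13^32 ≡ 8035, 13^64 ≡ 2934, 13^128 ≡ 1439, 13^256 ≡ 5574, 13^512 ≡ 2482, 13^1024 ≡ 3364, 13^2048 ≡ 3082, 13^4096 ≡ 6744.
6413 = 4096 + 2048 + 256 + 8 + 4 + 1, so 13^6413 ≡ 6744·3082·5574·10483·2907·13 ≡ 5097 (mod 12827).

5097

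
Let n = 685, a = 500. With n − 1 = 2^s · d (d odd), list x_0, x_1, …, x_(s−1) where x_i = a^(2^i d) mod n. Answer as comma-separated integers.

n − 1 = 684 = 2^2 · 171, so s = 2 and d = 171.
x_0 = 500^171 mod 685 = 680.
x_1 = 680^2 mod 685 = 25.

680, 25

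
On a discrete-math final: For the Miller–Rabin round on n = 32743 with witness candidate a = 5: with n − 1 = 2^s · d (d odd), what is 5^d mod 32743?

n − 1 = 32742 = 2^1 · 16371, so s = 1 and d = 16371.
5^16371 mod 32743 = 12868.

12868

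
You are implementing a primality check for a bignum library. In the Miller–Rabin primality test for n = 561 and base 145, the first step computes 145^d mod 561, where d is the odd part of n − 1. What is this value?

n − 1 = 560 = 2^4 · 35, so s = 4 and d = 35.
Repeated squaring mod 561: 145^1 ≡ 145, 145^2 ≡ 268, 145^4 ≡ 16, 145^8 ≡ 256, 145^16 ≡ 460, 145^32 ≡ 103.
35 = 32 + 2 + 1, so 145^35 ≡ 103·268·145 ≡ 406 (mod 561).

406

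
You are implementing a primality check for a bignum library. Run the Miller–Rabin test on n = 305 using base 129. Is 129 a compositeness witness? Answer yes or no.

n − 1 = 304 = 2^4 · 19, so s = 4 and d = 19.
x_0 = 129^19 mod 305 = 59.
x_0 is neither 1 nor 304, so continue squaring.
x_1 = 59^2 mod 305 = 126.
x_2 = 126^2 mod 305 = 16.
x_3 = 16^2 mod 305 = 256.
Reached i = s−1 = 3 without hitting −1: 129 is a Miller–Rabin witness and 305 is composite.

yes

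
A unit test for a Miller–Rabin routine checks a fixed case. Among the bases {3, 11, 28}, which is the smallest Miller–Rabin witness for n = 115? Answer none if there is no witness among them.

n − 1 = 114 = 2^1 · 57, so s = 1 and d = 57.
Base 3: x_0 = 3^57 mod 115 = 78. x_0 ∉ {1, 114} and s = 1, so 3 is a Miller–Rabin witness and 115 is composite.
Base 11: x_0 = 11^57 mod 115 = 86. x_0 ∉ {1, 114} and s = 1, so 11 is a Miller–Rabin witness and 115 is composite.
Base 28: x_0 = 28^57 mod 115 = 113. x_0 ∉ {1, 114} and s = 1, so 28 is a Miller–Rabin witness and 115 is composite.
The smallest witness among the given bases is 3.

3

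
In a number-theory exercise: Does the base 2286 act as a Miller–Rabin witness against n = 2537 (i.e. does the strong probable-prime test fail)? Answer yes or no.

n − 1 = 2536 = 2^3 · 317, so s = 3 and d = 317.
x_0 = 2286^317 mod 2537 = 338.
x_0 is neither 1 nor 2536, so continue squaring.
x_1 = 338^2 mod 2537 = 79.
x_2 = 79^2 mod 2537 = 1167.
Reached i = s−1 = 2 without hitting −1: 2286 is a Miller–Rabin witness and 2537 is composite.

yes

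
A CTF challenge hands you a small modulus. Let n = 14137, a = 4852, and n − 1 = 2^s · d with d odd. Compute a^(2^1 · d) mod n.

n − 1 = 14136 = 2^3 · 1767, so s = 3 and d = 1767.
Repeated squaring mod 14137: 4852^1 ≡ 4852, 4852^2 ≡ 3799, 4852^4 ≡ 12661, 4852^8 ≡ 1478, 4852^16 ≡ 7386, 4852^32 ≡ 12450, 4852^64 ≡ 4432, 4852^128 ≡ 6331, 4852^256 ≡ 3166, 4852^512 ≡ 423, 4852^1024 ≡ 9285.
1767 = 1024 + 512 + 128 + 64 + 32 + 4 + 2 + 1, so 4852^1767 ≡ 9285·423·6331·4432·12450·12661·3799·4852 ≡ 2531 (mod 14137).
x_0 = 2531.
x_1 = 2531^2 mod 14137 = 1900.

1900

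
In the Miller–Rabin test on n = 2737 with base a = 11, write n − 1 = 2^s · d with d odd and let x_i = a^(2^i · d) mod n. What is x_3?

1002

n − 1 = 2736 = 2^4 · 171, so s = 4 and d = 171.
x_0 = 11^171 mod 2737 = 267.
x_1 = 267^2 mod 2737 = 127.
x_2 = 127^2 mod 2737 = 2444.
x_3 = 2444^2 mod 2737 = 1002.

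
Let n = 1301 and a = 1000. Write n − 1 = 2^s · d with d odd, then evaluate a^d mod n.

1250

n − 1 = 1300 = 2^2 · 325, so s = 2 and d = 325.
1000^325 mod 1301 = 1250.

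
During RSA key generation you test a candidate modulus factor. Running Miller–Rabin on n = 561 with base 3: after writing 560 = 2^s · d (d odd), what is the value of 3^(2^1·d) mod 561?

474

n − 1 = 560 = 2^4 · 35, so s = 4 and d = 35.
x_0 = 3^35 mod 561 = 78.
x_1 = 78^2 mod 561 = 474.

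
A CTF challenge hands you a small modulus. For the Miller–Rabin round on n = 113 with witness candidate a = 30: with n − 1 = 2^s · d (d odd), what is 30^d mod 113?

n − 1 = 112 = 2^4 · 7, so s = 4 and d = 7.
By repeated squaring, 30^7 ≡ 1 (mod 113).

1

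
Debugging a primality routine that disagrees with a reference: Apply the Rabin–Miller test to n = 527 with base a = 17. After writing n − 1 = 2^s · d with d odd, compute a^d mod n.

323

n − 1 = 526 = 2^1 · 263, so s = 1 and d = 263.
17^263 mod 527 = 323.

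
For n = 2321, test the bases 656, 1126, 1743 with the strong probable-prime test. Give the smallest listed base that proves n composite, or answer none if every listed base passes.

n − 1 = 2320 = 2^4 · 145, so s = 4 and d = 145.
Base 656: x_0 = 656^145 mod 2321 = 2320. x_0 = 2320 ≡ −1, so 656 is not a witness.
Base 1126: x_0 = 1126^145 mod 2321 = 1. x_0 = 1, so 1126 is not a witness.
Base 1743: x_0 = 1743^145 mod 2321 = 1. x_0 = 1, so 1743 is not a witness.
No listed base is a witness for 2321.

none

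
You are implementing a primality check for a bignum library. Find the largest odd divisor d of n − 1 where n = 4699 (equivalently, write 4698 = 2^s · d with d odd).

2349

Halving: 4698 → 2349; 2349 is odd.
So 4698 = 2^1 · 2349.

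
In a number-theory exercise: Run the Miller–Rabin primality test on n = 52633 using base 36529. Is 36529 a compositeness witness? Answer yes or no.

yes

n − 1 = 52632 = 2^3 · 6579, so s = 3 and d = 6579.
x_0 = 36529^6579 mod 52633 = 10814.
x_0 is neither 1 nor 52632, so continue squaring.
x_1 = 10814^2 mod 52633 = 44703.
x_2 = 44703^2 mod 52633 = 41098.
Reached i = s−1 = 2 without hitting −1: 36529 is a Miller–Rabin witness and 52633 is composite.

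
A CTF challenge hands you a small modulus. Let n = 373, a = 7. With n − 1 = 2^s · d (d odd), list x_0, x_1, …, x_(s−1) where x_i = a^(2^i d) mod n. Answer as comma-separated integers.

372, 1

n − 1 = 372 = 2^2 · 93, so s = 2 and d = 93.
x_0 = 7^93 mod 373 = 372.
x_1 = 372^2 mod 373 = 1.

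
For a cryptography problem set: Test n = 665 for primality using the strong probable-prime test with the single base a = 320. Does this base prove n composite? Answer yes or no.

yes

n − 1 = 664 = 2^3 · 83, so s = 3 and d = 83.
Repeated squaring mod 665: 320^1 ≡ 320, 320^2 ≡ 655, 320^4 ≡ 100, 320^8 ≡ 25, 320^16 ≡ 625, 320^32 ≡ 270, 320^64 ≡ 415.
83 = 64 + 16 + 2 + 1, so 320^83 ≡ 415·625·655·320 ≡ 465 (mod 665).
x_0 = 320^83 mod 665 = 465.
x_0 is neither 1 nor 664, so continue squaring.
x_1 = 465^2 mod 665 = 100.
x_2 = 100^2 mod 665 = 25.
Reached i = s−1 = 2 without hitting −1: 320 is a Miller–Rabin witness and 665 is composite.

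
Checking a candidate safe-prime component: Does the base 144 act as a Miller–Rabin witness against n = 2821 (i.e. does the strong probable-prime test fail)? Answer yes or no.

no

n − 1 = 2820 = 2^2 · 705, so s = 2 and d = 705.
Repeated squaring mod 2821: 144^1 ≡ 144, 144^2 ≡ 989, 144^4 ≡ 2055, 144^8 ≡ 2809, 144^16 ≡ 144, 144^32 ≡ 989, 144^64 ≡ 2055, 144^128 ≡ 2809, 144^256 ≡ 144, 144^512 ≡ 989.
705 = 512 + 128 + 64 + 1, so 144^705 ≡ 989·2809·2055·144 ≡ 1 (mod 2821).
x_0 = 144^705 mod 2821 = 1.
x_0 = 1, so 144 is not a witness.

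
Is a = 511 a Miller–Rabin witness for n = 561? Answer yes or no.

no

n − 1 = 560 = 2^4 · 35, so s = 4 and d = 35.
x_0 = 511^35 mod 561 = 1.
x_0 = 1, so 511 is not a witness.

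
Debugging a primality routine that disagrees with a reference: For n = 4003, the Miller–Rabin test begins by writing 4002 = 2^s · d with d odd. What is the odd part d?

2001

Halving: 4002 → 2001; 2001 is odd.
So 4002 = 2^1 · 2001.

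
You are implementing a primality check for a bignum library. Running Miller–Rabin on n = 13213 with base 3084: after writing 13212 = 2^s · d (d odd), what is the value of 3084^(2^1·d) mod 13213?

4162

n − 1 = 13212 = 2^2 · 3303, so s = 2 and d = 3303.
x_0 = 3084^3303 mod 13213 = 11022.
x_1 = 11022^2 mod 13213 = 4162.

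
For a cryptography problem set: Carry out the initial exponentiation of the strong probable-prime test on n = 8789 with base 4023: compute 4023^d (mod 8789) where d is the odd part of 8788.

n − 1 = 8788 = 2^2 · 2197, so s = 2 and d = 2197.
4023^2197 mod 8789 = 5909.

5909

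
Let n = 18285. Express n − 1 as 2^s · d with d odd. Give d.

Halving: 18284 → 9142 → 4571; 4571 is odd.
So 18284 = 2^2 · 4571.

4571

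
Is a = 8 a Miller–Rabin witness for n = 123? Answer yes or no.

yes

n − 1 = 122 = 2^1 · 61, so s = 1 and d = 61.
Repeated squaring mod 123: 8^1 ≡ 8, 8^2 ≡ 64, 8^4 ≡ 37, 8^8 ≡ 16, 8^16 ≡ 10, 8^32 ≡ 100.
61 = 32 + 16 + 8 + 4 + 1, so 8^61 ≡ 100·10·16·37·8 ≡ 8 (mod 123).
x_0 = 8^61 mod 123 = 8.
x_0 ∉ {1, 122} and s = 1, so 8 is a Miller–Rabin witness and 123 is composite.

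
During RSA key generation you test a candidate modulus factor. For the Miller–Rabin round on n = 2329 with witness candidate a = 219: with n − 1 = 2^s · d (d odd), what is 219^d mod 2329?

n − 1 = 2328 = 2^3 · 291, so s = 3 and d = 291.
219^291 mod 2329 = 2219.

2219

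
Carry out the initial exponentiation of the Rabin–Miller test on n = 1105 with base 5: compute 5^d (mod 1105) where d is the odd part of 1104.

915

n − 1 = 1104 = 2^4 · 69, so s = 4 and d = 69.
Repeated squaring mod 1105: 5^1 ≡ 5, 5^2 ≡ 25, 5^4 ≡ 625, 5^8 ≡ 560, 5^16 ≡ 885, 5^32 ≡ 885, 5^64 ≡ 885.
69 = 64 + 4 + 1, so 5^69 ≡ 885·625·5 ≡ 915 (mod 1105).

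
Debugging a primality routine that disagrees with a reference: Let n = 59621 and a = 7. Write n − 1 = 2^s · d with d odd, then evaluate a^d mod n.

1

n − 1 = 59620 = 2^2 · 14905, so s = 2 and d = 14905.
Repeated squaring mod 59621: 7^1 ≡ 7, 7^2 ≡ 49, 7^4 ≡ 2401, 7^8 ≡ 41185, 7^16 ≡ 46396, 7^32 ≡ 32232, 7^64 ≡ 5899, 7^128 ≡ 39158, 7^256 ≡ 16086, 7^512 ≡ 4256, 7^1024 ≡ 48373, 7^2048 ≡ 1742, 7^4096 ≡ 53514, 7^8192 ≡ 32324.
14905 = 8192 + 4096 + 2048 + 512 + 32 + 16 + 8 + 1, so 7^14905 ≡ 32324·53514·1742·4256·32232·46396·41185·7 ≡ 1 (mod 59621).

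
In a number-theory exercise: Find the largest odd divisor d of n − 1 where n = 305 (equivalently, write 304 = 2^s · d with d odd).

19

Halving: 304 → 152 → 76 → 38 → 19; 19 is odd.
So 304 = 2^4 · 19.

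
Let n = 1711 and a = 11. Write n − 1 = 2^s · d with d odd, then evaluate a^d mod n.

1294

n − 1 = 1710 = 2^1 · 855, so s = 1 and d = 855.
11^855 mod 1711 = 1294.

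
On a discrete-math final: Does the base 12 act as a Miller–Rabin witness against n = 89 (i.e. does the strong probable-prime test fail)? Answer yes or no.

n − 1 = 88 = 2^3 · 11, so s = 3 and d = 11.
x_0 = 12^11 mod 89 = 37.
x_0 is neither 1 nor 88, so continue squaring.
x_1 = 37^2 mod 89 = 34.
x_2 = 34^2 mod 89 = 88.
x_2 ≡ −1, so 12 is not a witness.

no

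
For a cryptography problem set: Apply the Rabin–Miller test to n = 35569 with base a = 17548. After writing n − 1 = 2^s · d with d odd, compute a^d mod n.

15582

n − 1 = 35568 = 2^4 · 2223, so s = 4 and d = 2223.
17548^2223 mod 35569 = 15582.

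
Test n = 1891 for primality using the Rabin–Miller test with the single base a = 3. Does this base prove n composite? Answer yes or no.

no

n − 1 = 1890 = 2^1 · 945, so s = 1 and d = 945.
By repeated squaring, 3^945 ≡ 1890 (mod 1891).
x_0 = 3^945 mod 1891 = 1890.
x_0 = 1890 ≡ −1, so 3 is not a witness.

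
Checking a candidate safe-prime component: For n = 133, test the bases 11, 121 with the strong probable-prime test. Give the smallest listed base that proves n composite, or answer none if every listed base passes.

n − 1 = 132 = 2^2 · 33, so s = 2 and d = 33.
Base 11: x_0 = 11^33 mod 133 = 1. x_0 = 1, so 11 is not a witness.
Base 121: x_0 = 121^33 mod 133 = 1. x_0 = 1, so 121 is not a witness.
No listed base is a witness for 133.

none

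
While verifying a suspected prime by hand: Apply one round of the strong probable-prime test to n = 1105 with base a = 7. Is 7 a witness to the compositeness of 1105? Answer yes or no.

n − 1 = 1104 = 2^4 · 69, so s = 4 and d = 69.
x_0 = 7^69 mod 1105 = 827.
x_0 is neither 1 nor 1104, so continue squaring.
x_1 = 827^2 mod 1105 = 1039.
x_2 = 1039^2 mod 1105 = 1041.
x_3 = 1041^2 mod 1105 = 781.
Reached i = s−1 = 3 without hitting −1: 7 is a Miller–Rabin witness and 1105 is composite.

yes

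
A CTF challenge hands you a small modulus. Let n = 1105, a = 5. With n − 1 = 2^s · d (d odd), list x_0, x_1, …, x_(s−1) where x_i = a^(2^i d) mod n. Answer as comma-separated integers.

915, 740, 625, 560

n − 1 = 1104 = 2^4 · 69, so s = 4 and d = 69.
x_0 = 5^69 mod 1105 = 915.
x_1 = 915^2 mod 1105 = 740.
x_2 = 740^2 mod 1105 = 625.
x_3 = 625^2 mod 1105 = 560.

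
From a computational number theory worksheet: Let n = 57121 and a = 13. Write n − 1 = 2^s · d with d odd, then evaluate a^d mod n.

n − 1 = 57120 = 2^5 · 1785, so s = 5 and d = 1785.
13^1785 mod 57121 = 54491.

54491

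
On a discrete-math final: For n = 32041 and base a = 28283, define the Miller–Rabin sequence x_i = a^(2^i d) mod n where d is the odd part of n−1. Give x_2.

17901

n − 1 = 32040 = 2^3 · 4005, so s = 3 and d = 4005.
x_0 = 28283^4005 mod 32041 = 4476.
x_1 = 4476^2 mod 32041 = 8951.
x_2 = 8951^2 mod 32041 = 17901.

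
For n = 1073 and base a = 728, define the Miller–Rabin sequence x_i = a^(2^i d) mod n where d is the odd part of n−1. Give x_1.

n − 1 = 1072 = 2^4 · 67, so s = 4 and d = 67.
x_0 = 728^67 mod 1073 = 798.
x_1 = 798^2 mod 1073 = 515.

515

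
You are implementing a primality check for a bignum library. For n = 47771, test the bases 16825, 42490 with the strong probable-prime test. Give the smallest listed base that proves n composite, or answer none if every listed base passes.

n − 1 = 47770 = 2^1 · 23885, so s = 1 and d = 23885.
Base 16825: x_0 = 16825^23885 mod 47771 = 36238. x_0 ∉ {1, 47770} and s = 1, so 16825 is a Miller–Rabin witness and 47771 is composite.
Base 42490: x_0 = 42490^23885 mod 47771 = 44603. x_0 ∉ {1, 47770} and s = 1, so 42490 is a Miller–Rabin witness and 47771 is composite.
The smallest witness among the given bases is 16825.

16825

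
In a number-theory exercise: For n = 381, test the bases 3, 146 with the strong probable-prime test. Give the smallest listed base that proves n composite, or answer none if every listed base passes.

3

n − 1 = 380 = 2^2 · 95, so s = 2 and d = 95.
Base 3: x_0 = 3^95 mod 381 = 39. x_0 is neither 1 nor 380, so continue squaring. x_1 = 39^2 mod 381 = 378. Reached i = s−1 = 1 without hitting −1: 3 is a Miller–Rabin witness and 381 is composite.
Base 146: x_0 = 146^95 mod 381 = 107. x_0 is neither 1 nor 380, so continue squaring. x_1 = 107^2 mod 381 = 19. Reached i = s−1 = 1 without hitting −1: 146 is a Miller–Rabin witness and 381 is composite.
The smallest witness among the given bases is 3.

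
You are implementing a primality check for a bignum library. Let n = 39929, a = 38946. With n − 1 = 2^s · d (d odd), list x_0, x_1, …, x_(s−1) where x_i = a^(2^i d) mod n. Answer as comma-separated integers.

n − 1 = 39928 = 2^3 · 4991, so s = 3 and d = 4991.
x_0 = 38946^4991 mod 39929 = 4137.
x_1 = 4137^2 mod 39929 = 25157.
x_2 = 25157^2 mod 39929 = 39928.

4137, 25157, 39928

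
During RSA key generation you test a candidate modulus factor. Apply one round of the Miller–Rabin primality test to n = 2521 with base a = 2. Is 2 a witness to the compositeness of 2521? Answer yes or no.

n − 1 = 2520 = 2^3 · 315, so s = 3 and d = 315.
x_0 = 2^315 mod 2521 = 2450.
x_0 is neither 1 nor 2520, so continue squaring.
x_1 = 2450^2 mod 2521 = 2520.
x_1 ≡ −1, so 2 is not a witness.

no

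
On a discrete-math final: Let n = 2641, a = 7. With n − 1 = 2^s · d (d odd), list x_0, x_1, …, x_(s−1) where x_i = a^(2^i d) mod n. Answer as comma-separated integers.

n − 1 = 2640 = 2^4 · 165, so s = 4 and d = 165.
x_0 = 7^165 mod 2641 = 590.
x_1 = 590^2 mod 2641 = 2129.
x_2 = 2129^2 mod 2641 = 685.
x_3 = 685^2 mod 2641 = 1768.

590, 2129, 685, 1768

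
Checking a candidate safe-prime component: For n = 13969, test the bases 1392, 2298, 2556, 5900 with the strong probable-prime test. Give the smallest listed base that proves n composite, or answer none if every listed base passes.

n − 1 = 13968 = 2^4 · 873, so s = 4 and d = 873.
Base 1392: x_0 = 1392^873 mod 13969 = 4015. x_0 is neither 1 nor 13968, so continue squaring. x_1 = 4015^2 mod 13969 = 13968. x_1 ≡ −1, so 1392 is not a witness.
Base 2298: x_0 = 2298^873 mod 13969 = 601. x_0 is neither 1 nor 13968, so continue squaring. x_1 = 601^2 mod 13969 = 11976. x_2 = 11976^2 mod 13969 = 4853. x_3 = 4853^2 mod 13969 = 13844. Reached i = s−1 = 3 without hitting −1: 2298 is a Miller–Rabin witness and 13969 is composite.
Base 2556: x_0 = 2556^873 mod 13969 = 1619. x_0 is neither 1 nor 13968, so continue squaring. x_1 = 1619^2 mod 13969 = 8958. x_2 = 8958^2 mod 13969 = 7828. x_3 = 7828^2 mod 13969 = 9550. Reached i = s−1 = 3 without hitting −1: 2556 is a Miller–Rabin witness and 13969 is composite.
Base 5900: x_0 = 5900^873 mod 13969 = 1497. x_0 is neither 1 nor 13968, so continue squaring. x_1 = 1497^2 mod 13969 = 5969. x_2 = 5969^2 mod 13969 = 8011. x_3 = 8011^2 mod 13969 = 2535. Reached i = s−1 = 3 without hitting −1: 5900 is a Miller–Rabin witness and 13969 is composite.
The smallest witness among the given bases is 2298.

2298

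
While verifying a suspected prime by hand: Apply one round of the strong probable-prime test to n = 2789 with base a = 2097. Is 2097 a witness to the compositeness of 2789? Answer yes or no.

no

n − 1 = 2788 = 2^2 · 697, so s = 2 and d = 697.
x_0 = 2097^697 mod 2789 = 2788.
x_0 = 2788 ≡ −1, so 2097 is not a witness.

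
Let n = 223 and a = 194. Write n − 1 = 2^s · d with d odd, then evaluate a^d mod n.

222

n − 1 = 222 = 2^1 · 111, so s = 1 and d = 111.
194^111 mod 223 = 222.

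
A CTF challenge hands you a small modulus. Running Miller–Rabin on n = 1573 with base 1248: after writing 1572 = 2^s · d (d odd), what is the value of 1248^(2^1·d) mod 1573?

n − 1 = 1572 = 2^2 · 393, so s = 2 and d = 393.
Repeated squaring mod 1573: 1248^1 ≡ 1248, 1248^2 ≡ 234, 1248^4 ≡ 1274, 1248^8 ≡ 1313, 1248^16 ≡ 1534, 1248^32 ≡ 1521, 1248^64 ≡ 1131, 1248^128 ≡ 312, 1248^256 ≡ 1391.
393 = 256 + 128 + 8 + 1, so 1248^393 ≡ 1391·312·1313·1248 ≡ 1313 (mod 1573).
x_0 = 1313.
x_1 = 1313^2 mod 1573 = 1534.

1534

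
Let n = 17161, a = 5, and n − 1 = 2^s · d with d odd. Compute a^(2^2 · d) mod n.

n − 1 = 17160 = 2^3 · 2145, so s = 3 and d = 2145.
x_0 = 5^2145 mod 17161 = 13494.
x_1 = 13494^2 mod 17161 = 9826.
x_2 = 9826^2 mod 17161 = 2490.

2490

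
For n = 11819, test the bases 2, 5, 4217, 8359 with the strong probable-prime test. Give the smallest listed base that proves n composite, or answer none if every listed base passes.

n − 1 = 11818 = 2^1 · 5909, so s = 1 and d = 5909.
Base 2: x_0 = 2^5909 mod 11819 = 6603. x_0 ∉ {1, 11818} and s = 1, so 2 is a Miller–Rabin witness and 11819 is composite.
Base 5: x_0 = 5^5909 mod 11819 = 792. x_0 ∉ {1, 11818} and s = 1, so 5 is a Miller–Rabin witness and 11819 is composite.
Base 4217: x_0 = 4217^5909 mod 11819 = 7397. x_0 ∉ {1, 11818} and s = 1, so 4217 is a Miller–Rabin witness and 11819 is composite.
Base 8359: x_0 = 8359^5909 mod 11819 = 2926. x_0 ∉ {1, 11818} and s = 1, so 8359 is a Miller–Rabin witness and 11819 is composite.
The smallest witness among the given bases is 2.

2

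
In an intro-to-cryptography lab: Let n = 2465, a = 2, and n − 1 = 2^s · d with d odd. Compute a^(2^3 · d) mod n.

n − 1 = 2464 = 2^5 · 77, so s = 5 and d = 77.
x_0 = 2^77 mod 2465 = 1902.
x_1 = 1902^2 mod 2465 = 1449.
x_2 = 1449^2 mod 2465 = 1886.
x_3 = 1886^2 mod 2465 = 1.

1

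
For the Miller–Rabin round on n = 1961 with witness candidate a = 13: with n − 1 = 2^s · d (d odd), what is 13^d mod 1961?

n − 1 = 1960 = 2^3 · 245, so s = 3 and d = 245.
13^245 mod 1961 = 281.

281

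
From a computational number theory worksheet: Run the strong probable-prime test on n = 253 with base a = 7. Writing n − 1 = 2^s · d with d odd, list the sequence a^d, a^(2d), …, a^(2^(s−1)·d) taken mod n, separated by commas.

57, 213

n − 1 = 252 = 2^2 · 63, so s = 2 and d = 63.
x_0 = 7^63 mod 253 = 57.
x_1 = 57^2 mod 253 = 213.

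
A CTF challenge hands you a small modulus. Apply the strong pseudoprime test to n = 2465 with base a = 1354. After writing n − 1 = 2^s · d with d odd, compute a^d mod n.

n − 1 = 2464 = 2^5 · 77, so s = 5 and d = 77.
By repeated squaring, 1354^77 ≡ 2234 (mod 2465).

2234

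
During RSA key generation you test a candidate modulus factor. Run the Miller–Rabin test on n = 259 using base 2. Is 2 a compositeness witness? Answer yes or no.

n − 1 = 258 = 2^1 · 129, so s = 1 and d = 129.
Repeated squaring mod 259: 2^1 ≡ 2, 2^2 ≡ 4, 2^4 ≡ 16, 2^8 ≡ 256, 2^16 ≡ 9, 2^32 ≡ 81, 2^64 ≡ 86, 2^128 ≡ 144.
129 = 128 + 1, so 2^129 ≡ 144·2 ≡ 29 (mod 259).
x_0 = 2^129 mod 259 = 29.
x_0 ∉ {1, 258} and s = 1, so 2 is a Miller–Rabin witness and 259 is composite.

yes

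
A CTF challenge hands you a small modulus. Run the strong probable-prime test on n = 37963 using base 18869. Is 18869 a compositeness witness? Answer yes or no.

n − 1 = 37962 = 2^1 · 18981, so s = 1 and d = 18981.
x_0 = 18869^18981 mod 37963 = 1.
x_0 = 1, so 18869 is not a witness.

no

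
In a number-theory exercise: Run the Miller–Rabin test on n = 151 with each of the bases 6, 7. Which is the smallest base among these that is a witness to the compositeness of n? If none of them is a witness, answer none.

n − 1 = 150 = 2^1 · 75, so s = 1 and d = 75.
Base 6: x_0 = 6^75 mod 151 = 150. x_0 = 150 ≡ −1, so 6 is not a witness.
Base 7: x_0 = 7^75 mod 151 = 150. x_0 = 150 ≡ −1, so 7 is not a witness.
No listed base is a witness for 151.

none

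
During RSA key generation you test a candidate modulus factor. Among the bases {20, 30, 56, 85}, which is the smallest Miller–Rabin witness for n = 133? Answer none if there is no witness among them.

20

n − 1 = 132 = 2^2 · 33, so s = 2 and d = 33.
Base 20: x_0 = 20^33 mod 133 = 20. x_0 is neither 1 nor 132, so continue squaring. x_1 = 20^2 mod 133 = 1. x_1 = 1 but x_0 ≠ ±1, a nontrivial square root of 1 — 20 is a witness and 133 is composite.
Base 30: x_0 = 30^33 mod 133 = 1. x_0 = 1, so 30 is not a witness.
Base 56: x_0 = 56^33 mod 133 = 56. x_0 is neither 1 nor 132, so continue squaring. x_1 = 56^2 mod 133 = 77. Reached i = s−1 = 1 without hitting −1: 56 is a Miller–Rabin witness and 133 is composite.
Base 85: x_0 = 85^33 mod 133 = 106. x_0 is neither 1 nor 132, so continue squaring. x_1 = 106^2 mod 133 = 64. Reached i = s−1 = 1 without hitting −1: 85 is a Miller–Rabin witness and 133 is composite.
The smallest witness among the given bases is 20.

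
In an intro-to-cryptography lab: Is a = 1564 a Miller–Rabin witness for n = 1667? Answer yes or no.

n − 1 = 1666 = 2^1 · 833, so s = 1 and d = 833.
x_0 = 1564^833 mod 1667 = 1.
x_0 = 1, so 1564 is not a witness.

no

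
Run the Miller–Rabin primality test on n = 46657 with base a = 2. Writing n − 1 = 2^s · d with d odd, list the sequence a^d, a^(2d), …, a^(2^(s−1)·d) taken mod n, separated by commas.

n − 1 = 46656 = 2^6 · 729, so s = 6 and d = 729.
x_0 = 2^729 mod 46657 = 512.
x_1 = 512^2 mod 46657 = 28859.
x_2 = 28859^2 mod 46657 = 14431.
x_3 = 14431^2 mod 46657 = 23570.
x_4 = 23570^2 mod 46657 = 1.
x_5 = 1^2 mod 46657 = 1.

512, 28859, 14431, 23570, 1, 1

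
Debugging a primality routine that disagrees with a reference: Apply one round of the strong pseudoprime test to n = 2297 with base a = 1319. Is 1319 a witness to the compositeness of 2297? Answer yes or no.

no

n − 1 = 2296 = 2^3 · 287, so s = 3 and d = 287.
x_0 = 1319^287 mod 2297 = 1324.
x_0 is neither 1 nor 2296, so continue squaring.
x_1 = 1324^2 mod 2297 = 365.
x_2 = 365^2 mod 2297 = 2296.
x_2 ≡ −1, so 1319 is not a witness.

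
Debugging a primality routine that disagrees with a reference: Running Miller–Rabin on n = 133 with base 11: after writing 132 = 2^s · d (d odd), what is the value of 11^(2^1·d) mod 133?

1

n − 1 = 132 = 2^2 · 33, so s = 2 and d = 33.
x_0 = 11^33 mod 133 = 1.
x_1 = 1^2 mod 133 = 1.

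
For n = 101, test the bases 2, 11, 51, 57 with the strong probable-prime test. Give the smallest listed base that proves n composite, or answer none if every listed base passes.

none

n − 1 = 100 = 2^2 · 25, so s = 2 and d = 25.
Base 2: x_0 = 2^25 mod 101 = 10. x_0 is neither 1 nor 100, so continue squaring. x_1 = 10^2 mod 101 = 100. x_1 ≡ −1, so 2 is not a witness.
Base 11: x_0 = 11^25 mod 101 = 10. x_0 is neither 1 nor 100, so continue squaring. x_1 = 10^2 mod 101 = 100. x_1 ≡ −1, so 11 is not a witness.
Base 51: x_0 = 51^25 mod 101 = 91. x_0 is neither 1 nor 100, so continue squaring. x_1 = 91^2 mod 101 = 100. x_1 ≡ −1, so 51 is not a witness.
Base 57: x_0 = 57^25 mod 101 = 10. x_0 is neither 1 nor 100, so continue squaring. x_1 = 10^2 mod 101 = 100. x_1 ≡ −1, so 57 is not a witness.
No listed base is a witness for 101.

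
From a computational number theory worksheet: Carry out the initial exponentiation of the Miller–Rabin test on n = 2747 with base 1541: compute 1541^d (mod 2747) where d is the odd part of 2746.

n − 1 = 2746 = 2^1 · 1373, so s = 1 and d = 1373.
Repeated squaring mod 2747: 1541^1 ≡ 1541, 1541^2 ≡ 1273, 1541^4 ≡ 2546, 1541^8 ≡ 1943, 1541^16 ≡ 871, 1541^32 ≡ 469, 1541^64 ≡ 201, 1541^128 ≡ 1943, 1541^256 ≡ 871, 1541^512 ≡ 469, 1541^1024 ≡ 201.
1373 = 1024 + 256 + 64 + 16 + 8 + 4 + 1, so 1541^1373 ≡ 201·871·201·871·1943·2546·1541 ≡ 2479 (mod 2747).

2479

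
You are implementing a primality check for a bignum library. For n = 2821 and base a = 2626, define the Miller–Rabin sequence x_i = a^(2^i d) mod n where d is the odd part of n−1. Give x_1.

2171

n − 1 = 2820 = 2^2 · 705, so s = 2 and d = 705.
x_0 = 2626^705 mod 2821 = 2262.
x_1 = 2262^2 mod 2821 = 2171.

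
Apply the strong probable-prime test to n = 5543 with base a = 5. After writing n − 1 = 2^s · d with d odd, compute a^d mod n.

n − 1 = 5542 = 2^1 · 2771, so s = 1 and d = 2771.
Repeated squaring mod 5543: 5^1 ≡ 5, 5^2 ≡ 25, 5^4 ≡ 625, 5^8 ≡ 2615, 5^16 ≡ 3706, 5^32 ≡ 4425, 5^64 ≡ 2749, 5^128 ≡ 1892, 5^256 ≡ 4429, 5^512 ≡ 4907, 5^1024 ≡ 5400, 5^2048 ≡ 3820.
2771 = 2048 + 512 + 128 + 64 + 16 + 2 + 1, so 5^2771 ≡ 3820·4907·1892·2749·3706·25·5 ≡ 3694 (mod 5543).

3694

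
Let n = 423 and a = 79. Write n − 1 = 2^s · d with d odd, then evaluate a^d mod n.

n − 1 = 422 = 2^1 · 211, so s = 1 and d = 211.
Repeated squaring mod 423: 79^1 ≡ 79, 79^2 ≡ 319, 79^4 ≡ 241, 79^8 ≡ 130, 79^16 ≡ 403, 79^32 ≡ 400, 79^64 ≡ 106, 79^128 ≡ 238.
211 = 128 + 64 + 16 + 2 + 1, so 79^211 ≡ 238·106·403·319·79 ≡ 241 (mod 423).

241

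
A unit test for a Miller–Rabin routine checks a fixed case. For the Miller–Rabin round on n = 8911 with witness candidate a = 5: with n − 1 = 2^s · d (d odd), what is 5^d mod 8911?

n − 1 = 8910 = 2^1 · 4455, so s = 1 and d = 4455.
5^4455 mod 8911 = 2813.

2813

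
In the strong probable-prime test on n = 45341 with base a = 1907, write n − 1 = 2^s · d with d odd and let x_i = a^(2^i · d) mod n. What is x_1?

45340

n − 1 = 45340 = 2^2 · 11335, so s = 2 and d = 11335.
x_0 = 1907^11335 mod 45341 = 25156.
x_1 = 25156^2 mod 45341 = 45340.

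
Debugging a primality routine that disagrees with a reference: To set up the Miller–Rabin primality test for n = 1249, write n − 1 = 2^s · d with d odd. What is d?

39

Halving: 1248 → 624 → 312 → 156 → 78 → 39; 39 is odd.
So 1248 = 2^5 · 39.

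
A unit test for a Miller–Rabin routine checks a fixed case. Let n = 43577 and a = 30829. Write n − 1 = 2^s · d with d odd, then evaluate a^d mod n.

n − 1 = 43576 = 2^3 · 5447, so s = 3 and d = 5447.
30829^5447 mod 43577 = 37562.

37562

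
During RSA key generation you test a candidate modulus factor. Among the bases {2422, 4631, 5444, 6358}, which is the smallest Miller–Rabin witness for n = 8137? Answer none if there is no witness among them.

n − 1 = 8136 = 2^3 · 1017, so s = 3 and d = 1017.
Base 2422: x_0 = 2422^1017 mod 8137 = 2911. x_0 is neither 1 nor 8136, so continue squaring. x_1 = 2911^2 mod 8137 = 3304. x_2 = 3304^2 mod 8137 = 4699. Reached i = s−1 = 2 without hitting −1: 2422 is a Miller–Rabin witness and 8137 is composite.
Base 4631: x_0 = 4631^1017 mod 8137 = 4363. x_0 is neither 1 nor 8136, so continue squaring. x_1 = 4363^2 mod 8137 = 3326. x_2 = 3326^2 mod 8137 = 4093. Reached i = s−1 = 2 without hitting −1: 4631 is a Miller–Rabin witness and 8137 is composite.
Base 5444: x_0 = 5444^1017 mod 8137 = 1000. x_0 is neither 1 nor 8136, so continue squaring. x_1 = 1000^2 mod 8137 = 7286. x_2 = 7286^2 mod 8137 = 8. Reached i = s−1 = 2 without hitting −1: 5444 is a Miller–Rabin witness and 8137 is composite.
Base 6358: x_0 = 6358^1017 mod 8137 = 2258. x_0 is neither 1 nor 8136, so continue squaring. x_1 = 2258^2 mod 8137 = 4802. x_2 = 4802^2 mod 8137 = 7083. Reached i = s−1 = 2 without hitting −1: 6358 is a Miller–Rabin witness and 8137 is composite.
The smallest witness among the given bases is 2422.

2422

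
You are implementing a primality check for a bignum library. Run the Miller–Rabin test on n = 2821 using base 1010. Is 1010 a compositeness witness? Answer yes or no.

no

n − 1 = 2820 = 2^2 · 705, so s = 2 and d = 705.
x_0 = 1010^705 mod 2821 = 1.
x_0 = 1, so 1010 is not a witness.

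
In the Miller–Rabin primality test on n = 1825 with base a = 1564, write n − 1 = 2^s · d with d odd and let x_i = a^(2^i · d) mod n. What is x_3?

n − 1 = 1824 = 2^5 · 57, so s = 5 and d = 57.
x_0 = 1564^57 mod 1825 = 554.
x_1 = 554^2 mod 1825 = 316.
x_2 = 316^2 mod 1825 = 1306.
x_3 = 1306^2 mod 1825 = 1086.

1086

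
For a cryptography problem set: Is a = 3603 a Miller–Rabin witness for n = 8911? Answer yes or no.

no

n − 1 = 8910 = 2^1 · 4455, so s = 1 and d = 4455.
By repeated squaring, 3603^4455 ≡ 8910 (mod 8911).
x_0 = 3603^4455 mod 8911 = 8910.
x_0 = 8910 ≡ −1, so 3603 is not a witness.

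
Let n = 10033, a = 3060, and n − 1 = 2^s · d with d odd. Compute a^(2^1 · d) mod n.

n − 1 = 10032 = 2^4 · 627, so s = 4 and d = 627.
x_0 = 3060^627 mod 10033 = 9304.
x_1 = 9304^2 mod 10033 = 9725.

9725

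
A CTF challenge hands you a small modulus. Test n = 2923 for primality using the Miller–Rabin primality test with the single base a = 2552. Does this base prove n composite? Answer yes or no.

n − 1 = 2922 = 2^1 · 1461, so s = 1 and d = 1461.
Repeated squaring mod 2923: 2552^1 ≡ 2552, 2552^2 ≡ 260, 2552^4 ≡ 371, 2552^8 ≡ 260, 2552^16 ≡ 371, 2552^32 ≡ 260, 2552^64 ≡ 371, 2552^128 ≡ 260, 2552^256 ≡ 371, 2552^512 ≡ 260, 2552^1024 ≡ 371.
1461 = 1024 + 256 + 128 + 32 + 16 + 4 + 1, so 2552^1461 ≡ 371·371·260·260·371·371·2552 ≡ 2922 (mod 2923).
x_0 = 2552^1461 mod 2923 = 2922.
x_0 = 2922 ≡ −1, so 2552 is not a witness.

no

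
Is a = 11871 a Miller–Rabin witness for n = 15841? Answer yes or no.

n − 1 = 15840 = 2^5 · 495, so s = 5 and d = 495.
By repeated squaring, 11871^495 ≡ 10198 (mod 15841).
x_0 = 11871^495 mod 15841 = 10198.
x_0 is neither 1 nor 15840, so continue squaring.
x_1 = 10198^2 mod 15841 = 3039.
x_2 = 3039^2 mod 15841 = 218.
x_3 = 218^2 mod 15841 = 1.
x_3 = 1 but x_2 ≠ ±1, a nontrivial square root of 1 — 11871 is a witness and 15841 is composite.

yes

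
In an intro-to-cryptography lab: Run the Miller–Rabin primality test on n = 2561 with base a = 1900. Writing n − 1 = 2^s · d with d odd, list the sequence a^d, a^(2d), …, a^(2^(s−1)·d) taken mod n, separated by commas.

n − 1 = 2560 = 2^9 · 5, so s = 9 and d = 5.
x_0 = 1900^5 mod 2561 = 2151.
x_1 = 2151^2 mod 2561 = 1635.
x_2 = 1635^2 mod 2561 = 2102.
x_3 = 2102^2 mod 2561 = 679.
x_4 = 679^2 mod 2561 = 61.
x_5 = 61^2 mod 2561 = 1160.
x_6 = 1160^2 mod 2561 = 1075.
x_7 = 1075^2 mod 2561 = 614.
x_8 = 614^2 mod 2561 = 529.

2151, 1635, 2102, 679, 61, 1160, 1075, 614, 529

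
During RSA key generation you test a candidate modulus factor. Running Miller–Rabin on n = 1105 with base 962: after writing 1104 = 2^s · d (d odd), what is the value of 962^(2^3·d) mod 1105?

n − 1 = 1104 = 2^4 · 69, so s = 4 and d = 69.
x_0 = 962^69 mod 1105 = 312.
x_1 = 312^2 mod 1105 = 104.
x_2 = 104^2 mod 1105 = 871.
x_3 = 871^2 mod 1105 = 611.

611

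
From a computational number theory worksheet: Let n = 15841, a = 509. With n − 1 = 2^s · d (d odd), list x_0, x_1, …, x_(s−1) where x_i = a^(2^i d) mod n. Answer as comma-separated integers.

15840, 1, 1, 1, 1

n − 1 = 15840 = 2^5 · 495, so s = 5 and d = 495.
x_0 = 509^495 mod 15841 = 15840.
x_1 = 15840^2 mod 15841 = 1.
x_2 = 1^2 mod 15841 = 1.
x_3 = 1^2 mod 15841 = 1.
x_4 = 1^2 mod 15841 = 1.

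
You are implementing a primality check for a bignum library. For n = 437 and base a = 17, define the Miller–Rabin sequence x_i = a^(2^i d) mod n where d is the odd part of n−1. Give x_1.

384

n − 1 = 436 = 2^2 · 109, so s = 2 and d = 109.
Repeated squaring mod 437: 17^1 ≡ 17, 17^2 ≡ 289, 17^4 ≡ 54, 17^8 ≡ 294, 17^16 ≡ 347, 17^32 ≡ 234, 17^64 ≡ 131.
109 = 64 + 32 + 8 + 4 + 1, so 17^109 ≡ 131·234·294·54·17 ≡ 226 (mod 437).
x_0 = 226.
x_1 = 226^2 mod 437 = 384.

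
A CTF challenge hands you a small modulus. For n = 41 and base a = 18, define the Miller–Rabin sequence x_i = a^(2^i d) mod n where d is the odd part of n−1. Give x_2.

1

n − 1 = 40 = 2^3 · 5, so s = 3 and d = 5.
Repeated squaring mod 41: 18^1 ≡ 18, 18^2 ≡ 37, 18^4 ≡ 16.
5 = 4 + 1, so 18^5 ≡ 16·18 ≡ 1 (mod 41).
x_0 = 1.
x_1 = 1^2 mod 41 = 1.
x_2 = 1^2 mod 41 = 1.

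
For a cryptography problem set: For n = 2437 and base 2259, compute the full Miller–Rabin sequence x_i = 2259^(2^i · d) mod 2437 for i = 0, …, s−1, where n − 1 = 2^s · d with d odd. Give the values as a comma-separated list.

n − 1 = 2436 = 2^2 · 609, so s = 2 and d = 609.
x_0 = 2259^609 mod 2437 = 398.
x_1 = 398^2 mod 2437 = 2436.

398, 2436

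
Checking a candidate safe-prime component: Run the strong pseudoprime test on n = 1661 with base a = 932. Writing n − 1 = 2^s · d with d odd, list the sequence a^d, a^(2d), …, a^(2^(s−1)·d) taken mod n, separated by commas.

736, 210

n − 1 = 1660 = 2^2 · 415, so s = 2 and d = 415.
x_0 = 932^415 mod 1661 = 736.
x_1 = 736^2 mod 1661 = 210.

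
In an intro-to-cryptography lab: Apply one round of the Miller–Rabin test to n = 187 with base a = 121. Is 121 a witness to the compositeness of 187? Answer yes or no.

yes

n − 1 = 186 = 2^1 · 93, so s = 1 and d = 93.
x_0 = 121^93 mod 187 = 66.
x_0 ∉ {1, 186} and s = 1, so 121 is a Miller–Rabin witness and 187 is composite.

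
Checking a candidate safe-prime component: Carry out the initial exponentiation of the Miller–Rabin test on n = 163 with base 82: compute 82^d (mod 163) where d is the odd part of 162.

n − 1 = 162 = 2^1 · 81, so s = 1 and d = 81.
82^81 mod 163 = 162.

162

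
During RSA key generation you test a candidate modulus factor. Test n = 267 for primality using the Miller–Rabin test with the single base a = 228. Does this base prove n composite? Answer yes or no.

n − 1 = 266 = 2^1 · 133, so s = 1 and d = 133.
x_0 = 228^133 mod 267 = 228.
x_0 ∉ {1, 266} and s = 1, so 228 is a Miller–Rabin witness and 267 is composite.

yes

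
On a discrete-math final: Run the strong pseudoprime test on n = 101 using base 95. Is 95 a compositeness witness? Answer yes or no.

n − 1 = 100 = 2^2 · 25, so s = 2 and d = 25.
x_0 = 95^25 mod 101 = 1.
x_0 = 1, so 95 is not a witness.

no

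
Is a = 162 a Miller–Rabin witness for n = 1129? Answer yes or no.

no

n − 1 = 1128 = 2^3 · 141, so s = 3 and d = 141.
By repeated squaring, 162^141 ≡ 168 (mod 1129).
x_0 = 162^141 mod 1129 = 168.
x_0 is neither 1 nor 1128, so continue squaring.
x_1 = 168^2 mod 1129 = 1128.
x_1 ≡ −1, so 162 is not a witness.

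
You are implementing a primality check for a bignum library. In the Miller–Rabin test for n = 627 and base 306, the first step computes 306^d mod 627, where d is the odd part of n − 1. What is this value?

n − 1 = 626 = 2^1 · 313, so s = 1 and d = 313.
306^313 mod 627 = 432.

432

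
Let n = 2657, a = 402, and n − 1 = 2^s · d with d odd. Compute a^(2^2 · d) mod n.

n − 1 = 2656 = 2^5 · 83, so s = 5 and d = 83.
x_0 = 402^83 mod 2657 = 163.
x_1 = 163^2 mod 2657 = 2656.
x_2 = 2656^2 mod 2657 = 1.

1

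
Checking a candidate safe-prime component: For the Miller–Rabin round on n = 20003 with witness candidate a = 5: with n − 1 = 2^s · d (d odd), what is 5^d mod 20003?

n − 1 = 20002 = 2^1 · 10001, so s = 1 and d = 10001.
5^10001 mod 20003 = 17598.

17598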